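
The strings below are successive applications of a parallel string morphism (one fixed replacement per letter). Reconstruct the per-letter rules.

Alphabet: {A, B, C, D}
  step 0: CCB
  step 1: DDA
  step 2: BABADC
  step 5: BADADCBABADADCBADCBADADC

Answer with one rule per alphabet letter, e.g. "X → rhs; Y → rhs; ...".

A->DC, B->A, C->D, D->BA

  step 1 ⇒ step 2: DDA ⇒ BA·BA·DC
    A ↦ DC
    D ↦ BA
  step 0 ⇒ step 1: CCB ⇒ D·D·A
    B ↦ A
  step 0 ⇒ step 1: CCB ⇒ D·D·A
    C ↦ D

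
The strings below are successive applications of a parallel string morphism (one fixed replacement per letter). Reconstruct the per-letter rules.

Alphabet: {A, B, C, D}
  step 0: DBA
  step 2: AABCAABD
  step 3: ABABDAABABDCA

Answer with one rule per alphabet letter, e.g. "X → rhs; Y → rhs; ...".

A->AB, B->D, C->A, D->CA

  step 2 ⇒ step 3: AABCAABD ⇒ AB·AB·D·A·AB·AB·D·CA
    A ↦ AB
    B ↦ D
    C ↦ A
    D ↦ CA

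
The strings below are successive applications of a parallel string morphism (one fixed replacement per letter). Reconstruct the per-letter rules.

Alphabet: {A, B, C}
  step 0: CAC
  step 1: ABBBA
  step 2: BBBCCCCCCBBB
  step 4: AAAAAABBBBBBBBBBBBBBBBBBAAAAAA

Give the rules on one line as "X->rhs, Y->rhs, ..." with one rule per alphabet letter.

A->BBB, B->CC, C->A

  step 1 ⇒ step 2: ABBBA ⇒ BBB·CC·CC·CC·BBB
    A ↦ BBB
    B ↦ CC
  step 0 ⇒ step 1: CAC ⇒ A·BBB·A
    C ↦ A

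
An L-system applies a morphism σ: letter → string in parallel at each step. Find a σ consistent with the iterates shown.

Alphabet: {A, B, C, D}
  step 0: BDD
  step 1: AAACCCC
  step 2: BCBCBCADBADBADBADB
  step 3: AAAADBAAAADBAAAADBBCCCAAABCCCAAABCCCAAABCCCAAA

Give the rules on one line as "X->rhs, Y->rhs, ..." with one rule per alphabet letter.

A->BC, B->AAA, C->ADB, D->CC

  step 2 ⇒ step 3: BCBCBCADBADBADBADB ⇒ AAA·ADB·AAA·ADB·AAA·ADB·BC·CC·AAA·BC·CC·AAA·BC·CC·AAA·BC·CC·AAA
    A ↦ BC
    B ↦ AAA
    C ↦ ADB
    D ↦ CC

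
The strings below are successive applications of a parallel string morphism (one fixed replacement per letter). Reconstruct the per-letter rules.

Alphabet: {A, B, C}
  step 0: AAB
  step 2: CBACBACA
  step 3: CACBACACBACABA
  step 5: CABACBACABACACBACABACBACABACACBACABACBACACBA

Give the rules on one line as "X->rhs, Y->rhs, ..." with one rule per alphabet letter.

  step 2 ⇒ step 3: CBACBACA ⇒ CA·C·BA·CA·C·BA·CA·BA
    A ↦ BA
    B ↦ C
    C ↦ CA

A->BA, B->C, C->CA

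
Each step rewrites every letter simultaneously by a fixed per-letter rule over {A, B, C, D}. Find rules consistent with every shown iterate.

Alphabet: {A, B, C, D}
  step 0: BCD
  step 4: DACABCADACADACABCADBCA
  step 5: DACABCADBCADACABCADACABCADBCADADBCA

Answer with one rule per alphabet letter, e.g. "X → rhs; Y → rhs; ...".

  step 4 ⇒ step 5: DACABCADACADACABCADBCA ⇒ DA·CA·B·CA·D·B·CA·DA·CA·B·CA·DA·CA·B·CA·D·B·CA·DA·D·B·CA
    A ↦ CA
    B ↦ D
    C ↦ B
    D ↦ DA

A->CA, B->D, C->B, D->DA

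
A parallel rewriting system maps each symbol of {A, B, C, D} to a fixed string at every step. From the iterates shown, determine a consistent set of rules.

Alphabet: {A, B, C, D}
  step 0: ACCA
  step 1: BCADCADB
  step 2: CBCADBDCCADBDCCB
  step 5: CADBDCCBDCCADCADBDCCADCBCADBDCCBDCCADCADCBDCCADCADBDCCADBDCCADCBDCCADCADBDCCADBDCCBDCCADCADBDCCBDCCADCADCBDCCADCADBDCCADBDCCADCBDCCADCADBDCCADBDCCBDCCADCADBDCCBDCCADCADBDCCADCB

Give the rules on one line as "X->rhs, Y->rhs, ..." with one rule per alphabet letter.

A->B, B->CB, C->CAD, D->DC

  step 1 ⇒ step 2: BCADCADB ⇒ CB·CAD·B·DC·CAD·B·DC·CB
    A ↦ B
    B ↦ CB
    C ↦ CAD
    D ↦ DC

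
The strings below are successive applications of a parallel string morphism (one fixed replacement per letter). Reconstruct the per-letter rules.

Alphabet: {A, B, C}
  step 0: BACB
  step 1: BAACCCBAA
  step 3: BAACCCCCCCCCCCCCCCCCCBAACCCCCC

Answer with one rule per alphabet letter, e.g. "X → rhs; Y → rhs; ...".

A->C, B->BAA, C->CC

  step 0 ⇒ step 1: BACB ⇒ BAA·C·CC·BAA
    A ↦ C
    B ↦ BAA
    C ↦ CC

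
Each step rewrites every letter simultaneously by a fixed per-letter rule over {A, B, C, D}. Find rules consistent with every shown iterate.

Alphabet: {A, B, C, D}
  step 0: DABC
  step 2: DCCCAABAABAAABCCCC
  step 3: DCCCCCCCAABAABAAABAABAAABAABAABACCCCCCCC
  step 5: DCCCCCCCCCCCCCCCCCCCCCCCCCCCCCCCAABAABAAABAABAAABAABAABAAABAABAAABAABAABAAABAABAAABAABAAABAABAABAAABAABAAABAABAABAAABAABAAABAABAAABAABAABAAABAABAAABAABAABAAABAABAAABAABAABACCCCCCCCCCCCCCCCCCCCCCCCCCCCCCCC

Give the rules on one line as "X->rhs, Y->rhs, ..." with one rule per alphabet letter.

  step 2 ⇒ step 3: DCCCAABAABAAABCCCC ⇒ DC·CC·CC·CC·AAB·AAB·A·AAB·AAB·A·AAB·AAB·AAB·A·CC·CC·CC·CC
    A ↦ AAB
    B ↦ A
    C ↦ CC
    D ↦ DC

A->AAB, B->A, C->CC, D->DC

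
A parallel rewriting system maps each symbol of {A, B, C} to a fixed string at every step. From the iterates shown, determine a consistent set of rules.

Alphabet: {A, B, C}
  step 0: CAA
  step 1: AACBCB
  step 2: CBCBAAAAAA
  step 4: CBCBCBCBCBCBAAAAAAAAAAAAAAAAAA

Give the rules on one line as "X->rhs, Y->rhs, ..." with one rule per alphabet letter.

  step 1 ⇒ step 2: AACBCB ⇒ CB·CB·AA·A·AA·A
    A ↦ CB
    B ↦ A
    C ↦ AA

A->CB, B->A, C->AA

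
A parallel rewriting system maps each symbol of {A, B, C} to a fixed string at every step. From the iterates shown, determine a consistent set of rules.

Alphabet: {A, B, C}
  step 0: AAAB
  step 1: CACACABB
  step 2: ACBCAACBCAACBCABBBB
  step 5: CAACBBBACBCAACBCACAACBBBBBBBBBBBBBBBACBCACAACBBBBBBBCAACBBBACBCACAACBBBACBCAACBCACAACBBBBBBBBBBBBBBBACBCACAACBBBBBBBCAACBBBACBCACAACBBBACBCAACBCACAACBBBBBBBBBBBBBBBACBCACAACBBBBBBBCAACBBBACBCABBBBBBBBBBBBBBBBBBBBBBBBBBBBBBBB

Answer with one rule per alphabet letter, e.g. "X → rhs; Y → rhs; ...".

A->CA, B->BB, C->ACB

  step 1 ⇒ step 2: CACACABB ⇒ ACB·CA·ACB·CA·ACB·CA·BB·BB
    A ↦ CA
    B ↦ BB
    C ↦ ACB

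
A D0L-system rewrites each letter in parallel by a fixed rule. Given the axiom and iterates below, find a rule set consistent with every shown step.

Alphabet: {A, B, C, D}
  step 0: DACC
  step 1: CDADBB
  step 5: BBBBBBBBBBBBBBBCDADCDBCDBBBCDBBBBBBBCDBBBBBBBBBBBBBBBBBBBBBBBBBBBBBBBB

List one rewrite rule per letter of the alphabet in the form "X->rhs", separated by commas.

A->AD, B->BB, C->B, D->CD

  step 0 ⇒ step 1: DACC ⇒ CD·AD·B·B
    A ↦ AD
    C ↦ B
    D ↦ CD
    B ↦ BB  (constrained at step 1)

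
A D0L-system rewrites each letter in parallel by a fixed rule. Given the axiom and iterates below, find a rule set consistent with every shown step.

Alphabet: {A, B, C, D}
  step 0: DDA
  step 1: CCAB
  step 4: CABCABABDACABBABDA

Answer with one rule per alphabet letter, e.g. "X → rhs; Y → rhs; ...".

  step 0 ⇒ step 1: DDA ⇒ C·C·AB
    A ↦ AB
    D ↦ C
    B ↦ DA  (constrained at step 1)
    C ↦ B  (constrained at step 1)

A->AB, B->DA, C->B, D->C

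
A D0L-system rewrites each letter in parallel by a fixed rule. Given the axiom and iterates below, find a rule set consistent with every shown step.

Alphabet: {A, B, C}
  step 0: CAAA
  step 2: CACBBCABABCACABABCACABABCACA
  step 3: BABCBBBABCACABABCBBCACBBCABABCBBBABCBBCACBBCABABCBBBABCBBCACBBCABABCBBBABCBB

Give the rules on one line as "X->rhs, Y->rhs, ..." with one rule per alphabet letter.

  step 2 ⇒ step 3: CACBBCABABCACABABCACABABCACA ⇒ BAB·CBB·BAB·CA·CA·BAB·CBB·CA·CBB·CA·BAB·CBB·BAB·CBB·CA·CBB·CA·BAB·CBB·BAB·CBB·CA·CBB·CA·BAB·CBB·BAB·CBB
    A ↦ CBB
    B ↦ CA
    C ↦ BAB

A->CBB, B->CA, C->BAB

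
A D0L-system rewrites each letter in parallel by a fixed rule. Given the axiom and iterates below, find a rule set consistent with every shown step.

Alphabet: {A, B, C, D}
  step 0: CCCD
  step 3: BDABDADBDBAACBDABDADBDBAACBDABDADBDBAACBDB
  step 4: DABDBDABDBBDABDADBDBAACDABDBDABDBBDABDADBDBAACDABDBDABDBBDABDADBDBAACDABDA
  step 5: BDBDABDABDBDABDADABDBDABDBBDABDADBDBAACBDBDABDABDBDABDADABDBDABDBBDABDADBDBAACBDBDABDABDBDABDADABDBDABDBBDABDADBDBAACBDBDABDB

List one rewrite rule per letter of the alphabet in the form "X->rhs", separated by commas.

A->DB, B->DA, C->AAC, D->B

  step 4 ⇒ step 5: DABDBDABDBBDABDADBDBAACDABDBDABDBBDABDADBDBAACDABDBDABDBBDABDADBDBAACDABDA ⇒ B·DB·DA·B·DA·B·DB·DA·B·DA·DA·B·DB·DA·B·DB·B·DA·B·DA·DB·DB·AAC·B·DB·DA·B·DA·B·DB·DA·B·DA·DA·B·DB·DA·B·DB·B·DA·B·DA·DB·DB·AAC·B·DB·DA·B·DA·B·DB·DA·B·DA·DA·B·DB·DA·B·DB·B·DA·B·DA·DB·DB·AAC·B·DB·DA·B·DB
    A ↦ DB
    B ↦ DA
    C ↦ AAC
    D ↦ B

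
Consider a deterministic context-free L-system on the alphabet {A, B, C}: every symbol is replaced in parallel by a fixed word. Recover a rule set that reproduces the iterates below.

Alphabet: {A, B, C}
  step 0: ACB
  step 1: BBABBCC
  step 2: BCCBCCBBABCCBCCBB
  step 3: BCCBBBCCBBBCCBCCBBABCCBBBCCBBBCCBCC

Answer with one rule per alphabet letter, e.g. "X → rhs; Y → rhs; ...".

  step 2 ⇒ step 3: BCCBCCBBABCCBCCBB ⇒ BCC·B·B·BCC·B·B·BCC·BCC·BBA·BCC·B·B·BCC·B·B·BCC·BCC
    A ↦ BBA
    B ↦ BCC
    C ↦ B

A->BBA, B->BCC, C->B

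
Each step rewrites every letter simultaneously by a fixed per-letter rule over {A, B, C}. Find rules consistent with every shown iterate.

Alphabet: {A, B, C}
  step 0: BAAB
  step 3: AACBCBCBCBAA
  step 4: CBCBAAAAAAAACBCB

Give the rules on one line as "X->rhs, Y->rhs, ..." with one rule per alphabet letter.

  step 3 ⇒ step 4: AACBCBCBCBAA ⇒ CB·CB·A·A·A·A·A·A·A·A·CB·CB
    A ↦ CB
    B ↦ A
    C ↦ A

A->CB, B->A, C->A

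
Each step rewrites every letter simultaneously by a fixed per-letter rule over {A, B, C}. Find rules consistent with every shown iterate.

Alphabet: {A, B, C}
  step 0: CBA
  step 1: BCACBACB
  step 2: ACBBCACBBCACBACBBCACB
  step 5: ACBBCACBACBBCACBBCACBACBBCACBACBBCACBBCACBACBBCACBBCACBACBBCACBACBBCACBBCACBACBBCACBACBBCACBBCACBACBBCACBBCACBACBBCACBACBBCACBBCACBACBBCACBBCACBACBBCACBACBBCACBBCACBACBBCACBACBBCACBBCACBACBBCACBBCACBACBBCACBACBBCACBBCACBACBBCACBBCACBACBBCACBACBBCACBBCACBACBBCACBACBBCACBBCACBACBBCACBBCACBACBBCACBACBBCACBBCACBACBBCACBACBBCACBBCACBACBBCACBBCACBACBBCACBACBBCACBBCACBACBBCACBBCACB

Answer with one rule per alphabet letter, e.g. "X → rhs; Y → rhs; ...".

A->ACB, B->ACB, C->BC

  step 1 ⇒ step 2: BCACBACB ⇒ ACB·BC·ACB·BC·ACB·ACB·BC·ACB
    A ↦ ACB
    B ↦ ACB
    C ↦ BC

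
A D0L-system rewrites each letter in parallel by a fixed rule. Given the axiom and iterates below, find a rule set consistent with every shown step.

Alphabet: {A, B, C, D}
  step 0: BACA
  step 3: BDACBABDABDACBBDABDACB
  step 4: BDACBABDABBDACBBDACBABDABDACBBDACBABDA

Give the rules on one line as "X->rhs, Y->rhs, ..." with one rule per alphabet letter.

  step 3 ⇒ step 4: BDACBABDABDACBBDABDACB ⇒ BDA·C·B·A·BDA·B·BDA·C·B·BDA·C·B·A·BDA·BDA·C·B·BDA·C·B·A·BDA
    A ↦ B
    B ↦ BDA
    C ↦ A
    D ↦ C

A->B, B->BDA, C->A, D->C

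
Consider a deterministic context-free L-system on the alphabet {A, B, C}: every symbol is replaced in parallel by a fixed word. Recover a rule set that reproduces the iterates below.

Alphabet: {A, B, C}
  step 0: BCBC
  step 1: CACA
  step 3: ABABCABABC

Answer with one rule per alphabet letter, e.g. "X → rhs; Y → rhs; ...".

  step 0 ⇒ step 1: BCBC ⇒ C·A·C·A
    B ↦ C
    C ↦ A
    A ↦ AB  (constrained at step 1)

A->AB, B->C, C->A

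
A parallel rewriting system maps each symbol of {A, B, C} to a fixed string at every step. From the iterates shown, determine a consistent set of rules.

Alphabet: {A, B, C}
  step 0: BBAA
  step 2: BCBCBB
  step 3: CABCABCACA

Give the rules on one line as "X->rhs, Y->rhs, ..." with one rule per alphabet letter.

  step 2 ⇒ step 3: BCBCBB ⇒ CA·B·CA·B·CA·CA
    B ↦ CA
    C ↦ B
    A ↦ C  (constrained at step 0)

A->C, B->CA, C->B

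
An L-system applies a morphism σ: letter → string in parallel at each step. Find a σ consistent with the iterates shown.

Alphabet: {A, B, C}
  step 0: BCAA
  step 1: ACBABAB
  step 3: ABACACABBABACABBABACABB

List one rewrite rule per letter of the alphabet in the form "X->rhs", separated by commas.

A->AB, B->AC, C->B

  step 0 ⇒ step 1: BCAA ⇒ AC·B·AB·AB
    A ↦ AB
    B ↦ AC
    C ↦ B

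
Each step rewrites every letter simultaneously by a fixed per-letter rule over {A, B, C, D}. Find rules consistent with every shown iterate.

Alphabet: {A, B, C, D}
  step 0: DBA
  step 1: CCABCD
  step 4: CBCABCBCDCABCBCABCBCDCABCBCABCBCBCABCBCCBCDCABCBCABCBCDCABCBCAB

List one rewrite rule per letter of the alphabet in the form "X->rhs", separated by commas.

  step 0 ⇒ step 1: DBA ⇒ C·CAB·CD
    A ↦ CD
    B ↦ CAB
    D ↦ C
    C ↦ CB  (constrained at step 1)

A->CD, B->CAB, C->CB, D->C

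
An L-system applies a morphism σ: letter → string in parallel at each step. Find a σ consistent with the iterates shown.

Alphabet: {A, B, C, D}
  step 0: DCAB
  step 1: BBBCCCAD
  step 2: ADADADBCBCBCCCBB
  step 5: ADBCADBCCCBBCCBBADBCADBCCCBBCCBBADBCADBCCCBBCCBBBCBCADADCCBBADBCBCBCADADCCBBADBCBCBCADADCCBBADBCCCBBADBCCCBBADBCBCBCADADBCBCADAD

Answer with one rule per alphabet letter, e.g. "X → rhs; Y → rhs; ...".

A->CC, B->AD, C->BC, D->BB

  step 1 ⇒ step 2: BBBCCCAD ⇒ AD·AD·AD·BC·BC·BC·CC·BB
    A ↦ CC
    B ↦ AD
    C ↦ BC
    D ↦ BB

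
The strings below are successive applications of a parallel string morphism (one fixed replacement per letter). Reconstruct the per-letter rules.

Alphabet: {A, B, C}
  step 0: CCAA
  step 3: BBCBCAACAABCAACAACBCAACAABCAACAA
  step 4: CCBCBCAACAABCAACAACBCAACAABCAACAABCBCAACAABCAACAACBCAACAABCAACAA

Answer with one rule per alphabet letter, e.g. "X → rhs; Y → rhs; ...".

  step 3 ⇒ step 4: BBCBCAACAABCAACAACBCAACAABCAACAA ⇒ C·C·B·C·B·CAA·CAA·B·CAA·CAA·C·B·CAA·CAA·B·CAA·CAA·B·C·B·CAA·CAA·B·CAA·CAA·C·B·CAA·CAA·B·CAA·CAA
    A ↦ CAA
    B ↦ C
    C ↦ B

A->CAA, B->C, C->B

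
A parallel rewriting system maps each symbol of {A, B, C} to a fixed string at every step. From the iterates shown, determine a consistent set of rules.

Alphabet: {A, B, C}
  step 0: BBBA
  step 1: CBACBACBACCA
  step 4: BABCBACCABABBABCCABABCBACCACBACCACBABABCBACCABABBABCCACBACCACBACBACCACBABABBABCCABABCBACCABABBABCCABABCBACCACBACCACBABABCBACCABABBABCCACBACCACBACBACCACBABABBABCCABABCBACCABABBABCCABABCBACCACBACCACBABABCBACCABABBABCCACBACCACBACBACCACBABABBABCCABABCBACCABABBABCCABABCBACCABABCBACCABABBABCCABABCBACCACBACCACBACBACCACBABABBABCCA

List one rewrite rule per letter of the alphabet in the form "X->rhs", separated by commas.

A->CCA, B->CBA, C->BAB

  step 0 ⇒ step 1: BBBA ⇒ CBA·CBA·CBA·CCA
    A ↦ CCA
    B ↦ CBA
    C ↦ BAB  (constrained at step 1)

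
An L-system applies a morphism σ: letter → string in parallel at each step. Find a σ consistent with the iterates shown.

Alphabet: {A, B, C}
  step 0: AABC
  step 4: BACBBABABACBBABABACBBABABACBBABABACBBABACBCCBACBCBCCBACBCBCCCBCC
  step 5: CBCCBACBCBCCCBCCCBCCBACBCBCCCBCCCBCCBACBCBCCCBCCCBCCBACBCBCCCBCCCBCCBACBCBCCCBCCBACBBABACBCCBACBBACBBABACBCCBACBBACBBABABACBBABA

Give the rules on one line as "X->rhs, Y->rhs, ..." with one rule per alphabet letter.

  step 4 ⇒ step 5: BACBBABABACBBABABACBBABABACBBABABACBBABACBCCBACBCBCCBACBCBCCCBCC ⇒ CB·CC·BA·CB·CB·CC·CB·CC·CB·CC·BA·CB·CB·CC·CB·CC·CB·CC·BA·CB·CB·CC·CB·CC·CB·CC·BA·CB·CB·CC·CB·CC·CB·CC·BA·CB·CB·CC·CB·CC·BA·CB·BA·BA·CB·CC·BA·CB·BA·CB·BA·BA·CB·CC·BA·CB·BA·CB·BA·BA·BA·CB·BA·BA
    A ↦ CC
    B ↦ CB
    C ↦ BA

A->CC, B->CB, C->BA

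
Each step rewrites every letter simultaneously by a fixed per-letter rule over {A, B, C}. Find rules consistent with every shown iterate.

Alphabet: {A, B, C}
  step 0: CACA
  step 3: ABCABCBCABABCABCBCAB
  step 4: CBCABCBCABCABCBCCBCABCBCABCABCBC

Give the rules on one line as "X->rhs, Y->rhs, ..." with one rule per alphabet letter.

A->CB, B->C, C->AB

  step 3 ⇒ step 4: ABCABCBCABABCABCBCAB ⇒ CB·C·AB·CB·C·AB·C·AB·CB·C·CB·C·AB·CB·C·AB·C·AB·CB·C
    A ↦ CB
    B ↦ C
    C ↦ AB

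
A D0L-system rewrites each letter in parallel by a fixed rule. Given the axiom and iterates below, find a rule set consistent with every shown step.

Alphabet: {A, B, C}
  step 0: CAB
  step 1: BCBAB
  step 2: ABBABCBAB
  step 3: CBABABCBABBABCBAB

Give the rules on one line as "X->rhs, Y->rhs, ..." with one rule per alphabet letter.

A->CB, B->AB, C->B

  step 2 ⇒ step 3: ABBABCBAB ⇒ CB·AB·AB·CB·AB·B·AB·CB·AB
    A ↦ CB
    B ↦ AB
    C ↦ B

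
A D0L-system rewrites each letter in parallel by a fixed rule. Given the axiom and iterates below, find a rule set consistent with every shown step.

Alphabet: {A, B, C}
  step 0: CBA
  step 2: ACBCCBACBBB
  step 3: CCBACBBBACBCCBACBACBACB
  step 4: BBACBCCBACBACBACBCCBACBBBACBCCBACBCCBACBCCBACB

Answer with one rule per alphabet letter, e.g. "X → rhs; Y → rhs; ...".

  step 3 ⇒ step 4: CCBACBBBACBCCBACBACBACB ⇒ B·B·ACB·CC·B·ACB·ACB·ACB·CC·B·ACB·B·B·ACB·CC·B·ACB·CC·B·ACB·CC·B·ACB
    A ↦ CC
    B ↦ ACB
    C ↦ B

A->CC, B->ACB, C->B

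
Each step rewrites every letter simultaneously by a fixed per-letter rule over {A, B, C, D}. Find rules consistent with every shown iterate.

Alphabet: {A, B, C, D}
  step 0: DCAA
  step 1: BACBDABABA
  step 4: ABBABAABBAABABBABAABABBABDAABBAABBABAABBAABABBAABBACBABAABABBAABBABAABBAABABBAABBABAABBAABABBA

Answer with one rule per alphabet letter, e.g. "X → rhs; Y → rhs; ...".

A->BA, B->AB, C->BDA, D->BAC

  step 0 ⇒ step 1: DCAA ⇒ BAC·BDA·BA·BA
    A ↦ BA
    C ↦ BDA
    D ↦ BAC
    B ↦ AB  (constrained at step 1)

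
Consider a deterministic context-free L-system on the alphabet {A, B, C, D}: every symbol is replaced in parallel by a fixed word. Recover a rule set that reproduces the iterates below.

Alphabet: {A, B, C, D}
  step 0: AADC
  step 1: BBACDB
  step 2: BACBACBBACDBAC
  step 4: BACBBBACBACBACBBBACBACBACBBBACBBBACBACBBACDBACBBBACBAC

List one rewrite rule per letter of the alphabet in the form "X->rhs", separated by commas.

A->B, B->BAC, C->B, D->ACD

  step 1 ⇒ step 2: BBACDB ⇒ BAC·BAC·B·B·ACD·BAC
    A ↦ B
    B ↦ BAC
    C ↦ B
    D ↦ ACD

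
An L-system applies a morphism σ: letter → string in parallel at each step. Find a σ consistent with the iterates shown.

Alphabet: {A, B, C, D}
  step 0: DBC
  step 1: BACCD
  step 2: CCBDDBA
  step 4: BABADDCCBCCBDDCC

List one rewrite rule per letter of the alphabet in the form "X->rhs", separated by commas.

A->B, B->CC, C->D, D->BA

  step 1 ⇒ step 2: BACCD ⇒ CC·B·D·D·BA
    A ↦ B
    B ↦ CC
    C ↦ D
    D ↦ BA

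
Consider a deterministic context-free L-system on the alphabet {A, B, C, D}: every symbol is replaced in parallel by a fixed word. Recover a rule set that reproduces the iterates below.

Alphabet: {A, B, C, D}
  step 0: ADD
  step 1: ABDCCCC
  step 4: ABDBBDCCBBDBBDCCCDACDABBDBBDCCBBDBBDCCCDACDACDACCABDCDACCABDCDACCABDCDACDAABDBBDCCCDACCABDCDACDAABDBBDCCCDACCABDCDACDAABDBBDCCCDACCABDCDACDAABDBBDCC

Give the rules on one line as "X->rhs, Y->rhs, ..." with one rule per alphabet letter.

A->ABD, B->BBD, C->CDA, D->CC

  step 0 ⇒ step 1: ADD ⇒ ABD·CC·CC
    A ↦ ABD
    D ↦ CC
    B ↦ BBD  (constrained at step 1)
    C ↦ CDA  (constrained at step 1)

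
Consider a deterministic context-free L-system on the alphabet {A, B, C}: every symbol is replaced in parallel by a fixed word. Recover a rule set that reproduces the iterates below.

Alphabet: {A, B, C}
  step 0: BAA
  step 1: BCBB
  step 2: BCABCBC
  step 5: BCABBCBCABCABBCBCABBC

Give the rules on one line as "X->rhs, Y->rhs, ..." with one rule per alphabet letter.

  step 1 ⇒ step 2: BCBB ⇒ BC·A·BC·BC
    B ↦ BC
    C ↦ A
  step 0 ⇒ step 1: BAA ⇒ BC·B·B
    A ↦ B

A->B, B->BC, C->A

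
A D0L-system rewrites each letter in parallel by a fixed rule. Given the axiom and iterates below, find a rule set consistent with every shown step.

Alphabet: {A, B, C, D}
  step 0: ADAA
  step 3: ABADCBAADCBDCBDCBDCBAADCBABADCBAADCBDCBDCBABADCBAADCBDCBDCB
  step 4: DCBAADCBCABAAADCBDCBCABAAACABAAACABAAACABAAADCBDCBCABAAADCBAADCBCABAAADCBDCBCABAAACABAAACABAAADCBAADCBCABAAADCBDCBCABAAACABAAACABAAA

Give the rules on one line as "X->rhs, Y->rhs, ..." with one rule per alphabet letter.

A->DCB, B->AA, C->ABA, D->C

  step 3 ⇒ step 4: ABADCBAADCBDCBDCBDCBAADCBABADCBAADCBDCBDCBABADCBAADCBDCBDCB ⇒ DCB·AA·DCB·C·ABA·AA·DCB·DCB·C·ABA·AA·C·ABA·AA·C·ABA·AA·C·ABA·AA·DCB·DCB·C·ABA·AA·DCB·AA·DCB·C·ABA·AA·DCB·DCB·C·ABA·AA·C·ABA·AA·C·ABA·AA·DCB·AA·DCB·C·ABA·AA·DCB·DCB·C·ABA·AA·C·ABA·AA·C·ABA·AA
    A ↦ DCB
    B ↦ AA
    C ↦ ABA
    D ↦ C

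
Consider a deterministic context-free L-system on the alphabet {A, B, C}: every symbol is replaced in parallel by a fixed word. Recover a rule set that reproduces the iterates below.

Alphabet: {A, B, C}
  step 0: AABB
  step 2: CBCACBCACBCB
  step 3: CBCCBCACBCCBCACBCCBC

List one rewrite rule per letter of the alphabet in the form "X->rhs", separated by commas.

  step 2 ⇒ step 3: CBCACBCACBCB ⇒ CB·C·CB·CA·CB·C·CB·CA·CB·C·CB·C
    A ↦ CA
    B ↦ C
    C ↦ CB

A->CA, B->C, C->CB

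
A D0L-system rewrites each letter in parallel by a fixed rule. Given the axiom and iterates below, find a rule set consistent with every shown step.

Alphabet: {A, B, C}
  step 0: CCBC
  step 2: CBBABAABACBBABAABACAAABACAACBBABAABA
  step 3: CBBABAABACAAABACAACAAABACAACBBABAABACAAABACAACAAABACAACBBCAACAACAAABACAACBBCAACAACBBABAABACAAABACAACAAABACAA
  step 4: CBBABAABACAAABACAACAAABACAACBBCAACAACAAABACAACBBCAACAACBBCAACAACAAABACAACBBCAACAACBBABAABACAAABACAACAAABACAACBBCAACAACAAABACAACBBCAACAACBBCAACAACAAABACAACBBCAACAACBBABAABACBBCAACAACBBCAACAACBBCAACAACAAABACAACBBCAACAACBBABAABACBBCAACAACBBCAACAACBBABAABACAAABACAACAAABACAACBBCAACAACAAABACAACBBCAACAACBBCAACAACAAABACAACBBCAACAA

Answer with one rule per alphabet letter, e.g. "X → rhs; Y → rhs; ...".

A->CAA, B->ABA, C->CBB

  step 3 ⇒ step 4: CBBABAABACAAABACAACAAABACAACBBABAABACAAABACAACAAABACAACBBCAACAACAAABACAACBBCAACAACBBABAABACAAABACAACAAABACAA ⇒ CBB·ABA·ABA·CAA·ABA·CAA·CAA·ABA·CAA·CBB·CAA·CAA·CAA·ABA·CAA·CBB·CAA·CAA·CBB·CAA·CAA·CAA·ABA·CAA·CBB·CAA·CAA·CBB·ABA·ABA·CAA·ABA·CAA·CAA·ABA·CAA·CBB·CAA·CAA·CAA·ABA·CAA·CBB·CAA·CAA·CBB·CAA·CAA·CAA·ABA·CAA·CBB·CAA·CAA·CBB·ABA·ABA·CBB·CAA·CAA·CBB·CAA·CAA·CBB·CAA·CAA·CAA·ABA·CAA·CBB·CAA·CAA·CBB·ABA·ABA·CBB·CAA·CAA·CBB·CAA·CAA·CBB·ABA·ABA·CAA·ABA·CAA·CAA·ABA·CAA·CBB·CAA·CAA·CAA·ABA·CAA·CBB·CAA·CAA·CBB·CAA·CAA·CAA·ABA·CAA·CBB·CAA·CAA
    A ↦ CAA
    B ↦ ABA
    C ↦ CBB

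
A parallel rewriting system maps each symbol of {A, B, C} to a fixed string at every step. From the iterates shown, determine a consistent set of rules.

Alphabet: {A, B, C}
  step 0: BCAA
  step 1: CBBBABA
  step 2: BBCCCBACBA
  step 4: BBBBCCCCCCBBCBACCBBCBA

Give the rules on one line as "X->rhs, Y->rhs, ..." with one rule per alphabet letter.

  step 1 ⇒ step 2: CBBBABA ⇒ BB·C·C·C·BA·C·BA
    A ↦ BA
    B ↦ C
    C ↦ BB

A->BA, B->C, C->BB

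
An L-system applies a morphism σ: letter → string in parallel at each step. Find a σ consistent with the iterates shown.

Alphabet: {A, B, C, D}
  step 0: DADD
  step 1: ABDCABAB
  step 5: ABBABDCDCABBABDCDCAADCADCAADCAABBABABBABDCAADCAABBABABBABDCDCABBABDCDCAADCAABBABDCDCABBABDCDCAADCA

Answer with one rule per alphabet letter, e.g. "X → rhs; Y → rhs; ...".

  step 0 ⇒ step 1: DADD ⇒ AB·DC·AB·AB
    A ↦ DC
    D ↦ AB
    B ↦ A  (constrained at step 1)
    C ↦ BAB  (constrained at step 1)

A->DC, B->A, C->BAB, D->AB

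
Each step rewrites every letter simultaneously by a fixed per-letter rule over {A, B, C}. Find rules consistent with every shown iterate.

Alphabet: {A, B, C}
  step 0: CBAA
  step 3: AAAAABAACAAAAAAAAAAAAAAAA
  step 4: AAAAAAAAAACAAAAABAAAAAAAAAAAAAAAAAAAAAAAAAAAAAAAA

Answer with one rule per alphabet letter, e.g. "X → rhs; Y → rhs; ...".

A->AA, B->C, C->AB

  step 3 ⇒ step 4: AAAAABAACAAAAAAAAAAAAAAAA ⇒ AA·AA·AA·AA·AA·C·AA·AA·AB·AA·AA·AA·AA·AA·AA·AA·AA·AA·AA·AA·AA·AA·AA·AA·AA
    A ↦ AA
    B ↦ C
    C ↦ AB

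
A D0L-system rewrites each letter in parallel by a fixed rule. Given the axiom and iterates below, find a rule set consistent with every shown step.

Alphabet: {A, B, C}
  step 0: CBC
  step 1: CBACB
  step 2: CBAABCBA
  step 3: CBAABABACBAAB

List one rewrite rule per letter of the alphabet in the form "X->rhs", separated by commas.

A->AB, B->A, C->CB

  step 2 ⇒ step 3: CBAABCBA ⇒ CB·A·AB·AB·A·CB·A·AB
    A ↦ AB
    B ↦ A
    C ↦ CB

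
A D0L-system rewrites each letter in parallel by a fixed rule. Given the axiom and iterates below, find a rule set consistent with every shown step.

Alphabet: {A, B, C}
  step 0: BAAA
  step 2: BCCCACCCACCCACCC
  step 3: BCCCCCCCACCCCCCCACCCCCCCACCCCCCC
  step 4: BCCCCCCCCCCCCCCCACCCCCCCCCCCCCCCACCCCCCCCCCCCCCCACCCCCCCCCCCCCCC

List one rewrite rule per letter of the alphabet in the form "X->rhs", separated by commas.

A->AC, B->BC, C->CC

  step 3 ⇒ step 4: BCCCCCCCACCCCCCCACCCCCCCACCCCCCC ⇒ BC·CC·CC·CC·CC·CC·CC·CC·AC·CC·CC·CC·CC·CC·CC·CC·AC·CC·CC·CC·CC·CC·CC·CC·AC·CC·CC·CC·CC·CC·CC·CC
    A ↦ AC
    B ↦ BC
    C ↦ CC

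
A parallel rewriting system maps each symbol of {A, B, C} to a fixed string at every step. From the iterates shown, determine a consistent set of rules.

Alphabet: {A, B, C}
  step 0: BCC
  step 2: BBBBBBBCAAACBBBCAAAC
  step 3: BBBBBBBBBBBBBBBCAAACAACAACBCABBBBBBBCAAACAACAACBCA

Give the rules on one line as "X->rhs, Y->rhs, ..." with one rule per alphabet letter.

  step 2 ⇒ step 3: BBBBBBBCAAACBBBCAAAC ⇒ BB·BB·BB·BB·BB·BB·BB·BCA·AAC·AAC·AAC·BCA·BB·BB·BB·BCA·AAC·AAC·AAC·BCA
    A ↦ AAC
    B ↦ BB
    C ↦ BCA

A->AAC, B->BB, C->BCA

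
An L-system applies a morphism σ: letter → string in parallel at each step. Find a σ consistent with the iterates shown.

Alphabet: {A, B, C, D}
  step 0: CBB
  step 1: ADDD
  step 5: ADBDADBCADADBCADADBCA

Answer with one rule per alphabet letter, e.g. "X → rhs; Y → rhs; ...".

A->B, B->D, C->AD, D->CA

  step 0 ⇒ step 1: CBB ⇒ AD·D·D
    B ↦ D
    C ↦ AD
    A ↦ B  (constrained at step 1)
    D ↦ CA  (constrained at step 1)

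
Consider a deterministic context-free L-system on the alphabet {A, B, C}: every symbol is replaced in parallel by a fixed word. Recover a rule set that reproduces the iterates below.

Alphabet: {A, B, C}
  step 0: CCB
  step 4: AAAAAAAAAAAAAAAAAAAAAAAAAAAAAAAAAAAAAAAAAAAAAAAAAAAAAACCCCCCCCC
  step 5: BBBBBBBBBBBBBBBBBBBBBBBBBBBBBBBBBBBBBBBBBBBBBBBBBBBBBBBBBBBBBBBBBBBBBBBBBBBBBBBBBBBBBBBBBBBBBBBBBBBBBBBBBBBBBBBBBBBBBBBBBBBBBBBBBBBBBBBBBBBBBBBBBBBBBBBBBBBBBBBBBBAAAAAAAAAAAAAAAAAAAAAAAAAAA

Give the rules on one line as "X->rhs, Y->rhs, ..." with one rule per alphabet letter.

  step 4 ⇒ step 5: AAAAAAAAAAAAAAAAAAAAAAAAAAAAAAAAAAAAAAAAAAAAAAAAAAAAAACCCCCCCCC ⇒ BBB·BBB·BBB·BBB·BBB·BBB·BBB·BBB·BBB·BBB·BBB·BBB·BBB·BBB·BBB·BBB·BBB·BBB·BBB·BBB·BBB·BBB·BBB·BBB·BBB·BBB·BBB·BBB·BBB·BBB·BBB·BBB·BBB·BBB·BBB·BBB·BBB·BBB·BBB·BBB·BBB·BBB·BBB·BBB·BBB·BBB·BBB·BBB·BBB·BBB·BBB·BBB·BBB·BBB·AAA·AAA·AAA·AAA·AAA·AAA·AAA·AAA·AAA
    A ↦ BBB
    C ↦ AAA
    B ↦ C  (constrained at step 0)

A->BBB, B->C, C->AAA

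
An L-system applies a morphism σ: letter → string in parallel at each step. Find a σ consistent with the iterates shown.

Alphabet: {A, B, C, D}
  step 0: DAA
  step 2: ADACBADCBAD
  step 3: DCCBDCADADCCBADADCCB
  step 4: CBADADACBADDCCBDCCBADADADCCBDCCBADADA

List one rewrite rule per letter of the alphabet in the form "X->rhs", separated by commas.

  step 3 ⇒ step 4: DCCBDCADADCCBADADCCB ⇒ CB·AD·AD·A·CB·AD·DC·CB·DC·CB·AD·AD·A·DC·CB·DC·CB·AD·AD·A
    A ↦ DC
    B ↦ A
    C ↦ AD
    D ↦ CB

A->DC, B->A, C->AD, D->CB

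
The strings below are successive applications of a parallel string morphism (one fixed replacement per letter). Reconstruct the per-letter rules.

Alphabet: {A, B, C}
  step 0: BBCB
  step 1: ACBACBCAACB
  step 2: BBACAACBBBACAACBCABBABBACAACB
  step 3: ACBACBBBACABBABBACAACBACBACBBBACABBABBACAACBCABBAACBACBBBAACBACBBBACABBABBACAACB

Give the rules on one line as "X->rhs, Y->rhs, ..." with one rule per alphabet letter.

  step 2 ⇒ step 3: BBACAACBBBACAACBCABBABBACAACB ⇒ ACB·ACB·BBA·CA·BBA·BBA·CA·ACB·ACB·ACB·BBA·CA·BBA·BBA·CA·ACB·CA·BBA·ACB·ACB·BBA·ACB·ACB·BBA·CA·BBA·BBA·CA·ACB
    A ↦ BBA
    B ↦ ACB
    C ↦ CA

A->BBA, B->ACB, C->CA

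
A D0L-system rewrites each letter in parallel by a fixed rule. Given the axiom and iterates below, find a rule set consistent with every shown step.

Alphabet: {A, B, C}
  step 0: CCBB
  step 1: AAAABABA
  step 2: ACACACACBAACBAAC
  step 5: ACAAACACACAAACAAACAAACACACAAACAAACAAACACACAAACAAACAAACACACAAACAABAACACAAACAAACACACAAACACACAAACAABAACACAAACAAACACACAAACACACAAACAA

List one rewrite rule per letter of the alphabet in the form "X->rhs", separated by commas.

  step 1 ⇒ step 2: AAAABABA ⇒ AC·AC·AC·AC·BA·AC·BA·AC
    A ↦ AC
    B ↦ BA
  step 0 ⇒ step 1: CCBB ⇒ AA·AA·BA·BA
    C ↦ AA

A->AC, B->BA, C->AA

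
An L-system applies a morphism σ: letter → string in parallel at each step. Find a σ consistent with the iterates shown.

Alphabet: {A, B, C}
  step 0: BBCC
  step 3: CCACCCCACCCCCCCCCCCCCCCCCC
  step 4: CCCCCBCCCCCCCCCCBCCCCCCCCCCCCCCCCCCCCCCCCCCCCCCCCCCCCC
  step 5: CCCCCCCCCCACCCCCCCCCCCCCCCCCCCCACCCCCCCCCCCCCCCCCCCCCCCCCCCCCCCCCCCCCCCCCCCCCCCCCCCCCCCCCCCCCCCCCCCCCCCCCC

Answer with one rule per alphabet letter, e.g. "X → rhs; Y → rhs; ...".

A->CBC, B->A, C->CC

  step 4 ⇒ step 5: CCCCCBCCCCCCCCCCBCCCCCCCCCCCCCCCCCCCCCCCCCCCCCCCCCCCCC ⇒ CC·CC·CC·CC·CC·A·CC·CC·CC·CC·CC·CC·CC·CC·CC·CC·A·CC·CC·CC·CC·CC·CC·CC·CC·CC·CC·CC·CC·CC·CC·CC·CC·CC·CC·CC·CC·CC·CC·CC·CC·CC·CC·CC·CC·CC·CC·CC·CC·CC·CC·CC·CC·CC
    B ↦ A
    C ↦ CC
  step 3 ⇒ step 4: CCACCCCACCCCCCCCCCCCCCCCCC ⇒ CC·CC·CBC·CC·CC·CC·CC·CBC·CC·CC·CC·CC·CC·CC·CC·CC·CC·CC·CC·CC·CC·CC·CC·CC·CC·CC
    A ↦ CBC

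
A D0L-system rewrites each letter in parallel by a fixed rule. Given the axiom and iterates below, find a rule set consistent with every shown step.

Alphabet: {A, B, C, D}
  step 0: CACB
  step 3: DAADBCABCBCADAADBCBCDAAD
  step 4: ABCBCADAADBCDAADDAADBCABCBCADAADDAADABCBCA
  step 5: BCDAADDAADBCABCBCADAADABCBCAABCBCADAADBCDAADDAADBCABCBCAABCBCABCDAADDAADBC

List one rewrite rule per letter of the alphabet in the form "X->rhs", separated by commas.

  step 4 ⇒ step 5: ABCBCADAADBCDAADDAADBCABCBCADAADDAADABCBCA ⇒ BC·DA·AD·DA·AD·BC·A·BC·BC·A·DA·AD·A·BC·BC·A·A·BC·BC·A·DA·AD·BC·DA·AD·DA·AD·BC·A·BC·BC·A·A·BC·BC·A·BC·DA·AD·DA·AD·BC
    A ↦ BC
    B ↦ DA
    C ↦ AD
    D ↦ A

A->BC, B->DA, C->AD, D->A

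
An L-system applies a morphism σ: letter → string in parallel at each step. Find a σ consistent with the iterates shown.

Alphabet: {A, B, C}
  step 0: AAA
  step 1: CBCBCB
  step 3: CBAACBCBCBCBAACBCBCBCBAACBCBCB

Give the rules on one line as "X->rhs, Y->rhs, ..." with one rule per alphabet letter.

A->CB, B->AA, C->ABA

  step 0 ⇒ step 1: AAA ⇒ CB·CB·CB
    A ↦ CB
    B ↦ AA  (constrained at step 1)
    C ↦ ABA  (constrained at step 1)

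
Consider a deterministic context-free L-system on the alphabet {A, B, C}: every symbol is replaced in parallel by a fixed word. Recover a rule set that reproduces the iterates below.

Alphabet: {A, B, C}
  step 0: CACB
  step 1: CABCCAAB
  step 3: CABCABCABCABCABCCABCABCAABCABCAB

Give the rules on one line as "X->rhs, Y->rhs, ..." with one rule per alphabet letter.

  step 0 ⇒ step 1: CACB ⇒ CA·BC·CA·AB
    A ↦ BC
    B ↦ AB
    C ↦ CA

A->BC, B->AB, C->CA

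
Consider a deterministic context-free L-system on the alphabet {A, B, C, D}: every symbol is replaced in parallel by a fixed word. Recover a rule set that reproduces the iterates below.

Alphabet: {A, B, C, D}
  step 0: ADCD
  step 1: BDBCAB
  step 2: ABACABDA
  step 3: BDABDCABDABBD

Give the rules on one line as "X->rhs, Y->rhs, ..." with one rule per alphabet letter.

A->BD, B->A, C->CA, D->B

  step 2 ⇒ step 3: ABACABDA ⇒ BD·A·BD·CA·BD·A·B·BD
    A ↦ BD
    B ↦ A
    C ↦ CA
    D ↦ B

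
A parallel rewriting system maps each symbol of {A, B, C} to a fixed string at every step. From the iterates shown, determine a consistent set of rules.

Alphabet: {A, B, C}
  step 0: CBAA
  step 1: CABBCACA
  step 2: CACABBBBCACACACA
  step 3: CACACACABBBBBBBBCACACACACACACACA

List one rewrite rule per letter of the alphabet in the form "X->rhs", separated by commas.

  step 2 ⇒ step 3: CACABBBBCACACACA ⇒ CA·CA·CA·CA·BB·BB·BB·BB·CA·CA·CA·CA·CA·CA·CA·CA
    A ↦ CA
    B ↦ BB
    C ↦ CA

A->CA, B->BB, C->CA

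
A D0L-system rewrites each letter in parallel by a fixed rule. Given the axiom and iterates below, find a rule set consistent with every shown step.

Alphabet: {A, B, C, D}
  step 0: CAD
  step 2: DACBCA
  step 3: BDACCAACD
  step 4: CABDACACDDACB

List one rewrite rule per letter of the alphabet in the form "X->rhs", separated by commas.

  step 3 ⇒ step 4: BDACCAACD ⇒ CA·B·D·AC·AC·D·D·AC·B
    A ↦ D
    B ↦ CA
    C ↦ AC
    D ↦ B

A->D, B->CA, C->AC, D->B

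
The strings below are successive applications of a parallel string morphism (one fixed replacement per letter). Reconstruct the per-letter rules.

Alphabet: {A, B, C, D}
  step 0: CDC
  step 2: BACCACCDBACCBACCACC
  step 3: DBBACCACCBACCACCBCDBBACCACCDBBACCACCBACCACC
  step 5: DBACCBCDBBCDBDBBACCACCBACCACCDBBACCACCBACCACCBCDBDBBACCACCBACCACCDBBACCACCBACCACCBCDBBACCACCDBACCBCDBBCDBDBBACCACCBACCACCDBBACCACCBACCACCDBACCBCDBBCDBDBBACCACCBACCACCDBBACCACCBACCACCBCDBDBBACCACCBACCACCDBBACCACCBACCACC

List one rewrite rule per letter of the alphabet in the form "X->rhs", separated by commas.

A->B, B->DB, C->ACC, D->BC

  step 2 ⇒ step 3: BACCACCDBACCBACCACC ⇒ DB·B·ACC·ACC·B·ACC·ACC·BC·DB·B·ACC·ACC·DB·B·ACC·ACC·B·ACC·ACC
    A ↦ B
    B ↦ DB
    C ↦ ACC
    D ↦ BC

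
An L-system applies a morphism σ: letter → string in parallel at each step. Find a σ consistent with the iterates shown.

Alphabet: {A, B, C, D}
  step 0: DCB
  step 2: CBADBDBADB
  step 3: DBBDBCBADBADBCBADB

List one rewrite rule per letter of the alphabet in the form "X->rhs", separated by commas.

A->CB, B->DB, C->DBB, D->A

  step 2 ⇒ step 3: CBADBDBADB ⇒ DBB·DB·CB·A·DB·A·DB·CB·A·DB
    A ↦ CB
    B ↦ DB
    C ↦ DBB
    D ↦ A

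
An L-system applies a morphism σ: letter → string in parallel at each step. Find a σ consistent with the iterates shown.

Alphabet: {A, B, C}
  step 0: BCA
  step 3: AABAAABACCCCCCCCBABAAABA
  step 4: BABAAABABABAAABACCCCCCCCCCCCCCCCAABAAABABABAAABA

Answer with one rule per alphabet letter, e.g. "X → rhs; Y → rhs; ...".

A->BA, B->AA, C->CC

  step 3 ⇒ step 4: AABAAABACCCCCCCCBABAAABA ⇒ BA·BA·AA·BA·BA·BA·AA·BA·CC·CC·CC·CC·CC·CC·CC·CC·AA·BA·AA·BA·BA·BA·AA·BA
    A ↦ BA
    B ↦ AA
    C ↦ CC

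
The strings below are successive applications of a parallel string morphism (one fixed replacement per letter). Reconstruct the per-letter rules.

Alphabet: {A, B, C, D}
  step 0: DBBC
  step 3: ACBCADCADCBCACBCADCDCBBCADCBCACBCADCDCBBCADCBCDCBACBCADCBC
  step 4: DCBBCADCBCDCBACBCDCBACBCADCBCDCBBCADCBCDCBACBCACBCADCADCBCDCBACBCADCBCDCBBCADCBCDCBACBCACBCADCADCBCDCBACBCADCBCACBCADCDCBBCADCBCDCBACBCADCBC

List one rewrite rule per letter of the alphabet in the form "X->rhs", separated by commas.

  step 3 ⇒ step 4: ACBCADCADCBCACBCADCDCBBCADCBCACBCADCDCBBCADCBCDCBACBCADCBC ⇒ DCB·BC·ADC·BC·DCB·AC·BC·DCB·AC·BC·ADC·BC·DCB·BC·ADC·BC·DCB·AC·BC·AC·BC·ADC·ADC·BC·DCB·AC·BC·ADC·BC·DCB·BC·ADC·BC·DCB·AC·BC·AC·BC·ADC·ADC·BC·DCB·AC·BC·ADC·BC·AC·BC·ADC·DCB·BC·ADC·BC·DCB·AC·BC·ADC·BC
    A ↦ DCB
    B ↦ ADC
    C ↦ BC
    D ↦ AC

A->DCB, B->ADC, C->BC, D->AC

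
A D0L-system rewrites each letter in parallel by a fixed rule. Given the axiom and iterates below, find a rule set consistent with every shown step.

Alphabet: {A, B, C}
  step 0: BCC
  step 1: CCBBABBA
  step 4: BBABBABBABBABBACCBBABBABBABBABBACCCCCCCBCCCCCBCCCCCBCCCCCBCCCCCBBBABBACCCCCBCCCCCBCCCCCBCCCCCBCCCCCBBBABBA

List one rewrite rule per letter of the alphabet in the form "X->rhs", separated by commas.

A->CB, B->CC, C->BBA

  step 0 ⇒ step 1: BCC ⇒ CC·BBA·BBA
    B ↦ CC
    C ↦ BBA
    A ↦ CB  (constrained at step 1)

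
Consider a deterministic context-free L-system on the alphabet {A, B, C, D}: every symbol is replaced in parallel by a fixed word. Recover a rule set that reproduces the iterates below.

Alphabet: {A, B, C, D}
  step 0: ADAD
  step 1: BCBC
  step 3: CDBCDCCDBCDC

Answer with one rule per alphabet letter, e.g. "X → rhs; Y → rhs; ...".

A->B, B->CA, C->CD, D->C

  step 0 ⇒ step 1: ADAD ⇒ B·C·B·C
    A ↦ B
    D ↦ C
    B ↦ CA  (constrained at step 1)
    C ↦ CD  (constrained at step 1)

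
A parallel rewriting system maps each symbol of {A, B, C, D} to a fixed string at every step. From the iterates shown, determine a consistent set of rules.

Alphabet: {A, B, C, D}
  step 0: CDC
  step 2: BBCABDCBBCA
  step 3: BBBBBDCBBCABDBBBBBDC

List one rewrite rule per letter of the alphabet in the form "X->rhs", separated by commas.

A->C, B->BB, C->BD, D->CA

  step 2 ⇒ step 3: BBCABDCBBCA ⇒ BB·BB·BD·C·BB·CA·BD·BB·BB·BD·C
    A ↦ C
    B ↦ BB
    C ↦ BD
    D ↦ CA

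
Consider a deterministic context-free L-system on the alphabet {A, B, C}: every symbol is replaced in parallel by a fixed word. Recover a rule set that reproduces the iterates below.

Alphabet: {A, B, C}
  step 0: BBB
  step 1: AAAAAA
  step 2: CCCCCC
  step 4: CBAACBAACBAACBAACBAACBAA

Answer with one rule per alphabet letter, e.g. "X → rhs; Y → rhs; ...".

  step 1 ⇒ step 2: AAAAAA ⇒ C·C·C·C·C·C
    A ↦ C
  step 0 ⇒ step 1: BBB ⇒ AA·AA·AA
    B ↦ AA
    C ↦ CB  (constrained at step 2)

A->C, B->AA, C->CB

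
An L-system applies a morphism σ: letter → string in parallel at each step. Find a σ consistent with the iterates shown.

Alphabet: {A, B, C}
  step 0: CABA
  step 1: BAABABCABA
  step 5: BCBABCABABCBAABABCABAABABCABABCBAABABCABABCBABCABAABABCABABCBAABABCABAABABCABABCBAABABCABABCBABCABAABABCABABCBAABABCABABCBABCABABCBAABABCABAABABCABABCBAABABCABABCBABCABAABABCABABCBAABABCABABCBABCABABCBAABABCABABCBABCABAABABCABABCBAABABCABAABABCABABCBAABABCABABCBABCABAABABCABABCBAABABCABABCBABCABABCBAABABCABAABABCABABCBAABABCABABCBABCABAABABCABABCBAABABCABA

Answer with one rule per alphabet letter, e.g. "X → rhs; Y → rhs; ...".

A->ABA, B->BC, C->BA

  step 0 ⇒ step 1: CABA ⇒ BA·ABA·BC·ABA
    A ↦ ABA
    B ↦ BC
    C ↦ BA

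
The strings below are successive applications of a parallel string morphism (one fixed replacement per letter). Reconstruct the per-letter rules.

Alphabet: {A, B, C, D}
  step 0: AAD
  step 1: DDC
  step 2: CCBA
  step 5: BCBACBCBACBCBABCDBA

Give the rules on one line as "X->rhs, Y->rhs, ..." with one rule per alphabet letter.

A->D, B->BC, C->BA, D->C

  step 1 ⇒ step 2: DDC ⇒ C·C·BA
    C ↦ BA
    D ↦ C
  step 0 ⇒ step 1: AAD ⇒ D·D·C
    A ↦ D
    B ↦ BC  (constrained at step 2)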